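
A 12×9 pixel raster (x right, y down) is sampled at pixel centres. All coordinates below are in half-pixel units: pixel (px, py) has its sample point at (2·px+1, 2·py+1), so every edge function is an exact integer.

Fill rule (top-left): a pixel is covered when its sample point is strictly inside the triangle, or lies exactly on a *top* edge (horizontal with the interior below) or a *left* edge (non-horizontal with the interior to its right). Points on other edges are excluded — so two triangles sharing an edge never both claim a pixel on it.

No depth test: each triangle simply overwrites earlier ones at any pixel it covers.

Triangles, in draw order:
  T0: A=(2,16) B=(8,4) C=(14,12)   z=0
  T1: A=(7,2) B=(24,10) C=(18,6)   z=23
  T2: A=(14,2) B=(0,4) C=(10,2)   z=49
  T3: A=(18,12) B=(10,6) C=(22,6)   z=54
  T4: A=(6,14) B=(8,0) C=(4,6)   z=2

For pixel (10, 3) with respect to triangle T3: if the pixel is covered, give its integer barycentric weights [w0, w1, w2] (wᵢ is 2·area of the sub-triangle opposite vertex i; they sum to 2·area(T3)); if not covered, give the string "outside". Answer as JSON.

T0:
  2·area = 120
  edge (2, 16)→(8, 4): d=(6,-12) top-left  bias=+0
  edge (8, 4)→(14, 12): d=(6,8) right/bottom  bias=-1
  edge (14, 12)→(2, 16): d=(-12,4) right/bottom  bias=-1
    (3,3)@(7, 7): e=[6,26,88] → █
    (4,3)@(9, 7): e=[30,10,80] → █
    (5,3)@(11, 7): e=[54,-6,72] → ·
    (3,4)@(7, 9): e=[18,38,64] → █
    (5,4)@(11, 9): e=[66,6,48] → █
    (6,4)@(13, 9): e=[90,-10,40] → ·
    (11,4)@(23, 9): e=[210,-90,0] → ·  [on edge]
    (2,5)@(5, 11): e=[6,66,48] → █
    (6,5)@(13, 11): e=[102,2,16] → █
    (7,5)@(15, 11): e=[126,-14,8] → ·
    (8,5)@(17, 11): e=[150,-30,0] → ·  [on edge]
    (2,6)@(5, 13): e=[18,78,24] → █
    (5,6)@(11, 13): e=[90,30,0] → ·  [on edge]
    (2,7)@(5, 15): e=[30,90,0] → ·  [on edge]
  covered (14 px):
    · · · · · · · · · · · ·
    · · · · · · · · · · · ·
    · · · · · · · · · · · ·
    · · · █ █ · · · · · · ·
    · · · █ █ █ · · · · · ·
    · · █ █ █ █ █ · · · · ·
    · · █ █ █ · · · · · · ·
    · █ · · · · · · · · · ·
    · · · · · · · · · · · ·
T1:
  2·area = 20  (B↔C swapped to make it positive)
  edge (7, 2)→(18, 6): d=(11,4) right/bottom  bias=-1
  edge (18, 6)→(24, 10): d=(6,4) right/bottom  bias=-1
  edge (24, 10)→(7, 2): d=(-17,-8) top-left  bias=+0
    (7,2)@(15, 5): e=[1,6,13] → █
    (8,2)@(17, 5): e=[-7,-2,29] → ·
    (7,3)@(15, 7): e=[23,18,-21] → ·
    (9,3)@(19, 7): e=[7,2,11] → █
    (10,3)@(21, 7): e=[-1,-6,27] → ·
    (9,4)@(19, 9): e=[29,14,-23] → ·
  covered (2 px):
    · · · · · · · · · · · ·
    · · · · · · · · · · · ·
    · · · · · · · █ · · · ·
    · · · · · · · · · █ · ·
    · · · · · · · · · · · ·
    · · · · · · · · · · · ·
    · · · · · · · · · · · ·
    · · · · · · · · · · · ·
    · · · · · · · · · · · ·
T2:
  2·area = 8
  edge (14, 2)→(0, 4): d=(-14,2) right/bottom  bias=-1
  edge (0, 4)→(10, 2): d=(10,-2) top-left  bias=+0
  edge (10, 2)→(14, 2): d=(4,0) top-left  bias=+0
    (7,0)@(15, 1): e=[12,0,-4] → ·  [on edge]
    (10,0)@(21, 1): e=[0,12,-4] → ·  [on edge]
    (2,1)@(5, 3): e=[4,0,4] → █  [on edge]
    (3,1)@(7, 3): e=[0,4,4] → ·  [on edge]
    (2,2)@(5, 5): e=[-24,20,12] → ·
  covered (1 px):
    · · · · · · · · · · · ·
    · · █ · · · · · · · · ·
    · · · · · · · · · · · ·
    · · · · · · · · · · · ·
    · · · · · · · · · · · ·
    · · · · · · · · · · · ·
    · · · · · · · · · · · ·
    · · · · · · · · · · · ·
    · · · · · · · · · · · ·
T3:
  2·area = 72
  edge (18, 12)→(10, 6): d=(-8,-6) top-left  bias=+0
  edge (10, 6)→(22, 6): d=(12,0) top-left  bias=+0
  edge (22, 6)→(18, 12): d=(-4,6) right/bottom  bias=-1
    (6,3)@(13, 7): e=[10,12,50] → █
    (7,3)@(15, 7): e=[22,12,38] → █
    (8,3)@(17, 7): e=[34,12,26] → █
    (9,3)@(19, 7): e=[46,12,14] → █
    (10,3)@(21, 7): e=[58,12,2] → █
    (11,3)@(23, 7): e=[70,12,-10] → ·
    (6,4)@(13, 9): e=[-6,36,42] → ·
    (7,4)@(15, 9): e=[6,36,30] → █
    (10,4)@(21, 9): e=[42,36,-6] → ·
    (7,5)@(15, 11): e=[-10,60,22] → ·
    (8,5)@(17, 11): e=[2,60,10] → █
    (9,5)@(19, 11): e=[14,60,-2] → ·
  covered (9 px):
    · · · · · · · · · · · ·
    · · · · · · · · · · · ·
    · · · · · · · · · · · ·
    · · · · · · █ █ █ █ █ ·
    · · · · · · · █ █ █ · ·
    · · · · · · · · █ · · ·
    · · · · · · · · · · · ·
    · · · · · · · · · · · ·
    · · · · · · · · · · · ·
T4:
  2·area = 44  (B↔C swapped to make it positive)
  edge (6, 14)→(4, 6): d=(-2,-8) top-left  bias=+0
  edge (4, 6)→(8, 0): d=(4,-6) top-left  bias=+0
  edge (8, 0)→(6, 14): d=(-2,14) right/bottom  bias=-1
    (3,1)@(7, 3): e=[30,6,8] → █
    (4,1)@(9, 3): e=[46,18,-20] → ·
    (2,2)@(5, 5): e=[10,2,32] → █
    (4,2)@(9, 5): e=[42,26,-24] → ·
    (2,3)@(5, 7): e=[6,10,28] → █
    (3,3)@(7, 7): e=[22,22,0] → ·  [on edge]
    (2,4)@(5, 9): e=[2,18,24] → █
    (3,4)@(7, 9): e=[18,30,-4] → ·
    (2,5)@(5, 11): e=[-2,26,20] → ·
  covered (5 px):
    · · · · · · · · · · · ·
    · · · █ · · · · · · · ·
    · · █ █ · · · · · · · ·
    · · █ · · · · · · · · ·
    · · █ · · · · · · · · ·
    · · · · · · · · · · · ·
    · · · · · · · · · · · ·
    · · · · · · · · · · · ·
    · · · · · · · · · · · ·

Answer: [12,2,58]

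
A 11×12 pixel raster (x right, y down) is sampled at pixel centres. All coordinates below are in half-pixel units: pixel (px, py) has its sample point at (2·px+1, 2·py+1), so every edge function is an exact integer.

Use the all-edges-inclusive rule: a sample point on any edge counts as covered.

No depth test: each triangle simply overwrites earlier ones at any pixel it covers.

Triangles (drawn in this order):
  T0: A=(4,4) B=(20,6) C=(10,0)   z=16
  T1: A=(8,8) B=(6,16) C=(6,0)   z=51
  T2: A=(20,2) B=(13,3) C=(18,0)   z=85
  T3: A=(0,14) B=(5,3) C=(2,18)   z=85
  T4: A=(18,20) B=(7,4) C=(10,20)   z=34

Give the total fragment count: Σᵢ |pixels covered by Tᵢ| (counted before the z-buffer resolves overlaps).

T0:
  2·area = 76  (B↔C swapped to make it positive)
  edge (4, 4)→(10, 0): d=(6,-4) inclusive
  edge (10, 0)→(20, 6): d=(10,6) inclusive
  edge (20, 6)→(4, 4): d=(-16,-2) inclusive
    (4,0)@(9, 1): e=[2,16,58] → X
    (5,0)@(11, 1): e=[10,4,62] → X
    (6,0)@(13, 1): e=[18,-8,66] → .
    (3,1)@(7, 3): e=[6,48,22] → X
    (6,1)@(13, 3): e=[30,12,34] → X
    (7,1)@(15, 3): e=[38,0,38] → X  [on edge]
    (8,1)@(17, 3): e=[46,-12,42] → .
    (3,2)@(7, 5): e=[18,68,-10] → .
    (4,2)@(9, 5): e=[26,56,-6] → .
    (5,2)@(11, 5): e=[34,44,-2] → .
    (6,2)@(13, 5): e=[42,32,2] → X
    (8,2)@(17, 5): e=[58,8,10] → X
  covered (10 px):
    . . . . X X . . . . .
    . . . X X X X X . . .
    . . . . . . X X X . .
    . . . . . . . . . . .
    . . . . . . . . . . .
    . . . . . . . . . . .
    . . . . . . . . . . .
    . . . . . . . . . . .
    . . . . . . . . . . .
    . . . . . . . . . . .
    . . . . . . . . . . .
    . . . . . . . . . . .
T1:
  2·area = 32
  edge (8, 8)→(6, 16): d=(-2,8) inclusive
  edge (6, 16)→(6, 0): d=(0,-16) inclusive
  edge (6, 0)→(8, 8): d=(2,8) inclusive
    (3,2)@(7, 5): e=[14,16,2] → X
    (4,2)@(9, 5): e=[-2,48,-14] → .
    (3,3)@(7, 7): e=[10,16,6] → X
    (4,3)@(9, 7): e=[-6,48,-10] → .
    (3,4)@(7, 9): e=[6,16,10] → X
    (4,4)@(9, 9): e=[-10,48,-6] → .
    (3,5)@(7, 11): e=[2,16,14] → X
    (4,5)@(9, 11): e=[-14,48,-2] → .
    (3,6)@(7, 13): e=[-2,16,18] → .
  covered (4 px):
    . . . . . . . . . . .
    . . . . . . . . . . .
    . . . X . . . . . . .
    . . . X . . . . . . .
    . . . X . . . . . . .
    . . . X . . . . . . .
    . . . . . . . . . . .
    . . . . . . . . . . .
    . . . . . . . . . . .
    . . . . . . . . . . .
    . . . . . . . . . . .
    . . . . . . . . . . .
T2:
  2·area = 16
  edge (20, 2)→(13, 3): d=(-7,1) inclusive
  edge (13, 3)→(18, 0): d=(5,-3) inclusive
  edge (18, 0)→(20, 2): d=(2,2) inclusive
    (8,0)@(17, 1): e=[10,2,4] → X
    (9,0)@(19, 1): e=[8,8,0] → X  [on edge]
    (10,0)@(21, 1): e=[6,14,-4] → .
    (6,1)@(13, 3): e=[0,0,16] → X  [on edge]
    (7,1)@(15, 3): e=[-2,6,12] → .
    (8,1)@(17, 3): e=[-4,12,8] → .
    (9,1)@(19, 3): e=[-6,18,4] → .
    (10,1)@(21, 3): e=[-8,24,0] → .  [on edge]
    (6,2)@(13, 5): e=[-14,10,20] → .
    (1,4)@(3, 9): e=[-32,0,48] → .  [on edge]
  covered (3 px):
    . . . . . . . . X X .
    . . . . . . X . . . .
    . . . . . . . . . . .
    . . . . . . . . . . .
    . . . . . . . . . . .
    . . . . . . . . . . .
    . . . . . . . . . . .
    . . . . . . . . . . .
    . . . . . . . . . . .
    . . . . . . . . . . .
    . . . . . . . . . . .
    . . . . . . . . . . .
T3:
  2·area = 42
  edge (0, 14)→(5, 3): d=(5,-11) inclusive
  edge (5, 3)→(2, 18): d=(-3,15) inclusive
  edge (2, 18)→(0, 14): d=(-2,-4) inclusive
    (2,1)@(5, 3): e=[0,0,42] → X  [on edge]
    (3,1)@(7, 3): e=[22,-30,50] → .
    (2,2)@(5, 5): e=[10,-6,38] → .
    (1,4)@(3, 9): e=[8,12,22] → X
    (2,4)@(5, 9): e=[30,-18,30] → .
    (1,5)@(3, 11): e=[18,6,18] → X
    (2,5)@(5, 11): e=[40,-24,26] → .
    (0,6)@(1, 13): e=[6,30,6] → X
    (1,6)@(3, 13): e=[28,0,14] → X  [on edge]
    (2,6)@(5, 13): e=[50,-30,22] → .
    (0,7)@(1, 15): e=[16,24,2] → X
    (1,7)@(3, 15): e=[38,-6,10] → .
    (0,11)@(1, 23): e=[56,0,-14] → .  [on edge]
  covered (6 px):
    . . . . . . . . . . .
    . . X . . . . . . . .
    . . . . . . . . . . .
    . . . . . . . . . . .
    . X . . . . . . . . .
    . X . . . . . . . . .
    X X . . . . . . . . .
    X . . . . . . . . . .
    . . . . . . . . . . .
    . . . . . . . . . . .
    . . . . . . . . . . .
    . . . . . . . . . . .
T4:
  2·area = 128  (B↔C swapped to make it positive)
  edge (18, 20)→(10, 20): d=(-8,0) inclusive
  edge (10, 20)→(7, 4): d=(-3,-16) inclusive
  edge (7, 4)→(18, 20): d=(11,16) inclusive
    (4,3)@(9, 7): e=[104,23,1] → X
    (5,3)@(11, 7): e=[104,55,-31] → .
    (4,4)@(9, 9): e=[88,17,23] → X
    (5,4)@(11, 9): e=[88,49,-9] → .
    (4,5)@(9, 11): e=[72,11,45] → X
    (5,5)@(11, 11): e=[72,43,13] → X
    (6,5)@(13, 11): e=[72,75,-19] → .
    (4,6)@(9, 13): e=[56,5,67] → X
    (6,6)@(13, 13): e=[56,69,3] → X
    (7,6)@(15, 13): e=[56,101,-29] → .
    (4,7)@(9, 15): e=[40,-1,89] → .
    (5,7)@(11, 15): e=[40,31,57] → X
  covered (16 px):
    . . . . . . . . . . .
    . . . . . . . . . . .
    . . . . . . . . . . .
    . . . . X . . . . . .
    . . . . X . . . . . .
    . . . . X X . . . . .
    . . . . X X X . . . .
    . . . . . X X . . . .
    . . . . . X X X . . .
    . . . . . X X X X . .
    . . . . . . . . . . .
    . . . . . . . . . . .

Answer: 39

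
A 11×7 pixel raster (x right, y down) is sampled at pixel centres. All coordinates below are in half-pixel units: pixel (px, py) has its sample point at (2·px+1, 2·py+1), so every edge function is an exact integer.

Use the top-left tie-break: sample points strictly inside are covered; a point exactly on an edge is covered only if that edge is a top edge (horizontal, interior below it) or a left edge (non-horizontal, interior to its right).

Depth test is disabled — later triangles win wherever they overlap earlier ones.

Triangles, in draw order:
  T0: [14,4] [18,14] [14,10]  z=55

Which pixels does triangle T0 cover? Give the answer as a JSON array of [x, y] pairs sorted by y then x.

T0:
  2·area = 24
  edge (14, 4)→(18, 14): d=(4,10) right/bottom  bias=-1
  edge (18, 14)→(14, 10): d=(-4,-4) top-left  bias=+0
  edge (14, 10)→(14, 4): d=(0,-6) top-left  bias=+0
    (2,0)@(5, 1): e=[78,0,-54] → ·  [on edge]
    (3,1)@(7, 3): e=[66,0,-42] → ·  [on edge]
    (4,2)@(9, 5): e=[54,0,-30] → ·  [on edge]
    (5,3)@(11, 7): e=[42,0,-18] → ·  [on edge]
    (7,3)@(15, 7): e=[2,16,6] → #
    (8,3)@(17, 7): e=[-18,24,18] → ·
    (6,4)@(13, 9): e=[30,0,-6] → ·  [on edge]
    (7,4)@(15, 9): e=[10,8,6] → #
    (8,4)@(17, 9): e=[-10,16,18] → ·
    (7,5)@(15, 11): e=[18,0,6] → #  [on edge]
    (8,5)@(17, 11): e=[-2,8,18] → ·
    (7,6)@(15, 13): e=[26,-8,6] → ·
    (8,6)@(17, 13): e=[6,0,18] → #  [on edge]
  covered (4 px):
    · · · · · · · · · · ·
    · · · · · · · · · · ·
    · · · · · · · · · · ·
    · · · · · · · # · · ·
    · · · · · · · # · · ·
    · · · · · · · # · · ·
    · · · · · · · · # · ·

Result: [[7,3],[7,4],[7,5],[8,6]]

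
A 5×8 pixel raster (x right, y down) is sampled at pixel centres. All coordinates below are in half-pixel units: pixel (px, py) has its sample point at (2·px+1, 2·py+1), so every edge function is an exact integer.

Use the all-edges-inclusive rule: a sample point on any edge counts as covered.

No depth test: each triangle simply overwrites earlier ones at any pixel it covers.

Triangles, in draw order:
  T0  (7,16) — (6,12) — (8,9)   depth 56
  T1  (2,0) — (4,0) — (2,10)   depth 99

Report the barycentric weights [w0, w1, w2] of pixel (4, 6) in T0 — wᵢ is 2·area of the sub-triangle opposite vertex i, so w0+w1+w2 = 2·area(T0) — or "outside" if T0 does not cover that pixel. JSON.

T0:
  2·area = 11
  edge (7, 16)→(6, 12): d=(-1,-4) inclusive
  edge (6, 12)→(8, 9): d=(2,-3) inclusive
  edge (8, 9)→(7, 16): d=(-1,7) inclusive
    (3,5)@(7, 11): e=[5,1,5] → █
    (4,5)@(9, 11): e=[13,7,-9] → ·
    (3,6)@(7, 13): e=[3,5,3] → █
    (4,6)@(9, 13): e=[11,11,-11] → ·
    (3,7)@(7, 15): e=[1,9,1] → █
    (4,7)@(9, 15): e=[9,15,-13] → ·
  covered (3 px):
    · · · · ·
    · · · · ·
    · · · · ·
    · · · · ·
    · · · · ·
    · · · █ ·
    · · · █ ·
    · · · █ ·
T1:
  2·area = 20
  edge (2, 0)→(4, 0): d=(2,0) inclusive
  edge (4, 0)→(2, 10): d=(-2,10) inclusive
  edge (2, 10)→(2, 0): d=(0,-10) inclusive
    (1,0)@(3, 1): e=[2,8,10] → █
    (2,0)@(5, 1): e=[2,-12,30] → ·
    (1,1)@(3, 3): e=[6,4,10] → █
    (2,1)@(5, 3): e=[6,-16,30] → ·
    (1,2)@(3, 5): e=[10,0,10] → █  [on edge]
    (2,2)@(5, 5): e=[10,-20,30] → ·
    (1,3)@(3, 7): e=[14,-4,10] → ·
    (0,7)@(1, 15): e=[30,0,-10] → ·  [on edge]
  covered (3 px):
    · █ · · ·
    · █ · · ·
    · █ · · ·
    · · · · ·
    · · · · ·
    · · · · ·
    · · · · ·
    · · · · ·

Answer: "outside"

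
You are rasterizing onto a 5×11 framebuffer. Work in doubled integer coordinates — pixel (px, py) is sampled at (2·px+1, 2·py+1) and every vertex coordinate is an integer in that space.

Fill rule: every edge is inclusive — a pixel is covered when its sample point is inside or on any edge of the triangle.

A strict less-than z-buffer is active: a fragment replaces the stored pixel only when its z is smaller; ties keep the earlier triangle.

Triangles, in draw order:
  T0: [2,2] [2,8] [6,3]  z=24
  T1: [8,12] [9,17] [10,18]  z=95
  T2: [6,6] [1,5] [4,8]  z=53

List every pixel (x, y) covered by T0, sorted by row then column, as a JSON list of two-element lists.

T0:
  2·area = 24  (B↔C swapped to make it positive)
  edge (2, 2)→(6, 3): d=(4,1) inclusive
  edge (6, 3)→(2, 8): d=(-4,5) inclusive
  edge (2, 8)→(2, 2): d=(0,-6) inclusive
    (1,1)@(3, 3): e=[3,15,6] → X
    (2,1)@(5, 3): e=[1,5,18] → X
    (3,1)@(7, 3): e=[-1,-5,30] → .
    (1,2)@(3, 5): e=[11,7,6] → X
    (2,2)@(5, 5): e=[9,-3,18] → .
    (1,3)@(3, 7): e=[19,-1,6] → .
  covered (3 px):
    . . . . .
    . X X . .
    . X . . .
    . . . . .
    . . . . .
    . . . . .
    . . . . .
    . . . . .
    . . . . .
    . . . . .
    . . . . .
T1:
  2·area = 4  (B↔C swapped to make it positive)
  edge (8, 12)→(10, 18): d=(2,6) inclusive
  edge (10, 18)→(9, 17): d=(-1,-1) inclusive
  edge (9, 17)→(8, 12): d=(-1,-5) inclusive
    (2,1)@(5, 3): e=[0,10,-6] → .  [on edge]
    (3,3)@(7, 7): e=[-4,8,0] → .  [on edge]
    (0,4)@(1, 9): e=[36,0,-32] → .  [on edge]
    (3,4)@(7, 9): e=[0,6,-2] → .  [on edge]
    (1,5)@(3, 11): e=[28,0,-24] → .  [on edge]
    (2,6)@(5, 13): e=[20,0,-16] → .  [on edge]
    (3,7)@(7, 15): e=[12,0,-8] → .  [on edge]
    (4,7)@(9, 15): e=[0,2,2] → X  [on edge]
    (4,8)@(9, 17): e=[4,0,0] → X  [on edge]
    (4,9)@(9, 19): e=[8,-2,-2] → .
  covered (2 px):
    . . . . .
    . . . . .
    . . . . .
    . . . . .
    . . . . .
    . . . . .
    . . . . .
    . . . . X
    . . . . X
    . . . . .
    . . . . .
T2:
  2·area = 12  (B↔C swapped to make it positive)
  edge (6, 6)→(4, 8): d=(-2,2) inclusive
  edge (4, 8)→(1, 5): d=(-3,-3) inclusive
  edge (1, 5)→(6, 6): d=(5,1) inclusive
    (4,1)@(9, 3): e=[0,30,-18] → .  [on edge]
    (0,2)@(1, 5): e=[12,0,0] → X  [on edge]
    (1,2)@(3, 5): e=[8,6,-2] → .
    (3,2)@(7, 5): e=[0,18,-6] → .  [on edge]
    (0,3)@(1, 7): e=[8,-6,10] → .
    (1,3)@(3, 7): e=[4,0,8] → X  [on edge]
    (2,3)@(5, 7): e=[0,6,6] → X  [on edge]
    (3,3)@(7, 7): e=[-4,12,4] → .
    (1,4)@(3, 9): e=[0,-6,18] → .  [on edge]
    (2,4)@(5, 9): e=[-4,0,16] → .  [on edge]
    (0,5)@(1, 11): e=[0,-18,30] → .  [on edge]
    (3,5)@(7, 11): e=[-12,0,24] → .  [on edge]
    (4,6)@(9, 13): e=[-20,0,32] → .  [on edge]
  covered (3 px):
    . . . . .
    . . . . .
    X . . . .
    . X X . .
    . . . . .
    . . . . .
    . . . . .
    . . . . .
    . . . . .
    . . . . .
    . . . . .

Result: [[1,1],[2,1],[1,2]]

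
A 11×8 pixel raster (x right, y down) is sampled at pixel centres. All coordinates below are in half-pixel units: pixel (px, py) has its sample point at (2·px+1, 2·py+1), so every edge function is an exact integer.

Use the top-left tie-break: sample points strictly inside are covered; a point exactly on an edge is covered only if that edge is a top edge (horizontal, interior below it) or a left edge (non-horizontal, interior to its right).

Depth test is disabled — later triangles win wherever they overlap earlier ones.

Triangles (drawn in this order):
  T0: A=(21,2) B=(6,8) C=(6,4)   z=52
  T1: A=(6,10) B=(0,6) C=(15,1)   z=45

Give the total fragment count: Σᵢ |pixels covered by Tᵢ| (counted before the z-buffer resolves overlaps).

T0:
  2·area = 60
  edge (21, 2)→(6, 8): d=(-15,6) right/bottom  bias=-1
  edge (6, 8)→(6, 4): d=(0,-4) top-left  bias=+0
  edge (6, 4)→(21, 2): d=(15,-2) top-left  bias=+0
    (7,1)@(15, 3): e=[21,36,3] → #
    (8,1)@(17, 3): e=[9,44,7] → #
    (9,1)@(19, 3): e=[-3,52,11] → ·
    (3,2)@(7, 5): e=[39,4,17] → #
    (4,2)@(9, 5): e=[27,12,21] → #
    (5,2)@(11, 5): e=[15,20,25] → #
    (6,2)@(13, 5): e=[3,28,29] → #
    (7,2)@(15, 5): e=[-9,36,33] → ·
    (8,2)@(17, 5): e=[-21,44,37] → ·
    (3,3)@(7, 7): e=[9,4,47] → #
    (4,3)@(9, 7): e=[-3,12,51] → ·
    (5,3)@(11, 7): e=[-15,20,55] → ·
  covered (7 px):
    · · · · · · · · · · ·
    · · · · · · · # # · ·
    · · · # # # # · · · ·
    · · · # · · · · · · ·
    · · · · · · · · · · ·
    · · · · · · · · · · ·
    · · · · · · · · · · ·
    · · · · · · · · · · ·
T1:
  2·area = 90
  edge (6, 10)→(0, 6): d=(-6,-4) top-left  bias=+0
  edge (0, 6)→(15, 1): d=(15,-5) top-left  bias=+0
  edge (15, 1)→(6, 10): d=(-9,9) right/bottom  bias=-1
    (7,0)@(15, 1): e=[90,0,0] → ·  [on edge]
    (4,1)@(9, 3): e=[54,0,36] → #  [on edge]
    (5,1)@(11, 3): e=[62,10,18] → #
    (6,1)@(13, 3): e=[70,20,0] → ·  [on edge]
    (1,2)@(3, 5): e=[18,0,72] → #  [on edge]
    (2,2)@(5, 5): e=[26,10,54] → #
    (3,2)@(7, 5): e=[34,20,36] → #
    (5,2)@(11, 5): e=[50,40,0] → ·  [on edge]
    (1,3)@(3, 7): e=[6,30,54] → #
    (4,3)@(9, 7): e=[30,60,0] → ·  [on edge]
    (1,4)@(3, 9): e=[-6,60,36] → ·
    (2,4)@(5, 9): e=[2,70,18] → #
    (3,4)@(7, 9): e=[10,80,0] → ·  [on edge]
    (2,5)@(5, 11): e=[-10,100,0] → ·  [on edge]
    (1,6)@(3, 13): e=[-30,120,0] → ·  [on edge]
    (0,7)@(1, 15): e=[-50,140,0] → ·  [on edge]
  covered (10 px):
    · · · · · · · · · · ·
    · · · · # # · · · · ·
    · # # # # · · · · · ·
    · # # # · · · · · · ·
    · · # · · · · · · · ·
    · · · · · · · · · · ·
    · · · · · · · · · · ·
    · · · · · · · · · · ·

Answer: 17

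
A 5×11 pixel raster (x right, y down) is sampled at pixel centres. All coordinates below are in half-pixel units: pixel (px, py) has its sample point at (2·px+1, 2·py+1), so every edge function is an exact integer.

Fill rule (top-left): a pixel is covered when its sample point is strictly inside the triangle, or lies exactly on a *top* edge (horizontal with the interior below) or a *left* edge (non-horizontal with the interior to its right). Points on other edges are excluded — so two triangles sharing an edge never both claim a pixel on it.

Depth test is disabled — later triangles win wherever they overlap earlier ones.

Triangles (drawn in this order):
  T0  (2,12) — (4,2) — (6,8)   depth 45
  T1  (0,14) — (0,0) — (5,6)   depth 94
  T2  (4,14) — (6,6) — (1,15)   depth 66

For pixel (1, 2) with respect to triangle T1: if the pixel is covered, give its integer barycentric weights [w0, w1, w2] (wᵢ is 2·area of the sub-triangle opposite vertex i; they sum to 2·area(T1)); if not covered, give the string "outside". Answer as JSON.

T0:
  2·area = 32
  edge (2, 12)→(4, 2): d=(2,-10) top-left  bias=+0
  edge (4, 2)→(6, 8): d=(2,6) right/bottom  bias=-1
  edge (6, 8)→(2, 12): d=(-4,4) right/bottom  bias=-1
    (2,2)@(5, 5): e=[16,0,16] → .  [on edge]
    (4,2)@(9, 5): e=[56,-24,0] → .  [on edge]
    (1,3)@(3, 7): e=[0,16,16] → X  [on edge]
    (2,3)@(5, 7): e=[20,4,8] → X
    (3,3)@(7, 7): e=[40,-8,0] → .  [on edge]
    (1,4)@(3, 9): e=[4,20,8] → X
    (2,4)@(5, 9): e=[24,8,0] → .  [on edge]
    (1,5)@(3, 11): e=[8,24,0] → .  [on edge]
    (3,5)@(7, 11): e=[48,0,-16] → .  [on edge]
    (0,6)@(1, 13): e=[-8,40,0] → .  [on edge]
    (0,8)@(1, 17): e=[0,48,-16] → .  [on edge]
    (4,8)@(9, 17): e=[80,0,-48] → .  [on edge]
  covered (3 px):
    . . . . .
    . . . . .
    . . . . .
    . X X . .
    . X . . .
    . . . . .
    . . . . .
    . . . . .
    . . . . .
    . . . . .
    . . . . .
T1:
  2·area = 70
  edge (0, 14)→(0, 0): d=(0,-14) top-left  bias=+0
  edge (0, 0)→(5, 6): d=(5,6) right/bottom  bias=-1
  edge (5, 6)→(0, 14): d=(-5,8) right/bottom  bias=-1
    (0,1)@(1, 3): e=[14,9,47] → X
    (1,1)@(3, 3): e=[42,-3,31] → .
    (0,2)@(1, 5): e=[14,19,37] → X
    (1,2)@(3, 5): e=[42,7,21] → X
    (2,2)@(5, 5): e=[70,-5,5] → .
    (0,3)@(1, 7): e=[14,29,27] → X
    (2,3)@(5, 7): e=[70,5,-5] → .
    (0,4)@(1, 9): e=[14,39,17] → X
    (2,4)@(5, 9): e=[70,15,-15] → .
    (0,5)@(1, 11): e=[14,49,7] → X
    (1,5)@(3, 11): e=[42,37,-9] → .
    (0,6)@(1, 13): e=[14,59,-3] → .
  covered (8 px):
    . . . . .
    X . . . .
    X X . . .
    X X . . .
    X X . . .
    X . . . .
    . . . . .
    . . . . .
    . . . . .
    . . . . .
    . . . . .
T2:
  2·area = 22  (B↔C swapped to make it positive)
  edge (4, 14)→(1, 15): d=(-3,1) right/bottom  bias=-1
  edge (1, 15)→(6, 6): d=(5,-9) top-left  bias=+0
  edge (6, 6)→(4, 14): d=(-2,8) right/bottom  bias=-1
    (2,4)@(5, 9): e=[14,6,2] → X
    (3,4)@(7, 9): e=[12,24,-14] → .
    (2,5)@(5, 11): e=[8,16,-2] → .
    (1,6)@(3, 13): e=[4,8,10] → X
    (2,6)@(5, 13): e=[2,26,-6] → .
    (3,6)@(7, 13): e=[0,44,-22] → .  [on edge]
    (0,7)@(1, 15): e=[0,0,22] → .  [on edge]
    (1,7)@(3, 15): e=[-2,18,6] → .
  covered (2 px):
    . . . . .
    . . . . .
    . . . . .
    . . . . .
    . . X . .
    . . . . .
    . X . . .
    . . . . .
    . . . . .
    . . . . .
    . . . . .

Result: [7,21,42]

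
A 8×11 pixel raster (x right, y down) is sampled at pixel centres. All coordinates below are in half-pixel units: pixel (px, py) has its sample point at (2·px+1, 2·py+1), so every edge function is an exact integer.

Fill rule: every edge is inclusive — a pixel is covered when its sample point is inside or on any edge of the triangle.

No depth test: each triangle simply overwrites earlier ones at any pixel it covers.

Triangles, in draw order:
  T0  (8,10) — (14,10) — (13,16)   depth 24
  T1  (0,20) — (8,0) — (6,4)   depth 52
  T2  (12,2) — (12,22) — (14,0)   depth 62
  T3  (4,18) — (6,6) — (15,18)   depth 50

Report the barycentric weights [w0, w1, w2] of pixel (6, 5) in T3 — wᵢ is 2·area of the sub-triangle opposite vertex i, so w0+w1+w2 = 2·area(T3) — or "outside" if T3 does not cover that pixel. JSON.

T0:
  2·area = 36
  edge (8, 10)→(14, 10): d=(6,0) inclusive
  edge (14, 10)→(13, 16): d=(-1,6) inclusive
  edge (13, 16)→(8, 10): d=(-5,-6) inclusive
    (4,5)@(9, 11): e=[6,29,1] → █
    (5,5)@(11, 11): e=[6,17,13] → █
    (6,5)@(13, 11): e=[6,5,25] → █
    (7,5)@(15, 11): e=[6,-7,37] → ·
    (4,6)@(9, 13): e=[18,27,-9] → ·
    (5,6)@(11, 13): e=[18,15,3] → █
    (7,6)@(15, 13): e=[18,-9,27] → ·
    (5,7)@(11, 15): e=[30,13,-7] → ·
    (6,7)@(13, 15): e=[30,1,5] → █
    (7,7)@(15, 15): e=[30,-11,17] → ·
    (6,8)@(13, 17): e=[42,-1,-5] → ·
  covered (6 px):
    · · · · · · · ·
    · · · · · · · ·
    · · · · · · · ·
    · · · · · · · ·
    · · · · · · · ·
    · · · · █ █ █ ·
    · · · · · █ █ ·
    · · · · · · █ ·
    · · · · · · · ·
    · · · · · · · ·
    · · · · · · · ·
T1:
  2·area = 8  (B↔C swapped to make it positive)
  edge (0, 20)→(6, 4): d=(6,-16) inclusive
  edge (6, 4)→(8, 0): d=(2,-4) inclusive
  edge (8, 0)→(0, 20): d=(-8,20) inclusive
    (2,3)@(5, 7): e=[2,2,4] → █
    (3,3)@(7, 7): e=[34,10,-36] → ·
    (2,4)@(5, 9): e=[14,6,-12] → ·
  covered (1 px):
    · · · · · · · ·
    · · · · · · · ·
    · · · · · · · ·
    · · █ · · · · ·
    · · · · · · · ·
    · · · · · · · ·
    · · · · · · · ·
    · · · · · · · ·
    · · · · · · · ·
    · · · · · · · ·
    · · · · · · · ·
T2:
  2·area = 40  (B↔C swapped to make it positive)
  edge (12, 2)→(14, 0): d=(2,-2) inclusive
  edge (14, 0)→(12, 22): d=(-2,22) inclusive
  edge (12, 22)→(12, 2): d=(0,-20) inclusive
    (6,0)@(13, 1): e=[0,20,20] → █  [on edge]
    (7,0)@(15, 1): e=[4,-24,60] → ·
    (5,1)@(11, 3): e=[0,60,-20] → ·  [on edge]
    (6,1)@(13, 3): e=[4,16,20] → █
    (7,1)@(15, 3): e=[8,-28,60] → ·
    (4,2)@(9, 5): e=[0,100,-60] → ·  [on edge]
    (6,2)@(13, 5): e=[8,12,20] → █
    (7,2)@(15, 5): e=[12,-32,60] → ·
    (3,3)@(7, 7): e=[0,140,-100] → ·  [on edge]
    (6,3)@(13, 7): e=[12,8,20] → █
    (7,3)@(15, 7): e=[16,-36,60] → ·
    (2,4)@(5, 9): e=[0,180,-140] → ·  [on edge]
    (1,5)@(3, 11): e=[0,220,-180] → ·  [on edge]
    (6,5)@(13, 11): e=[20,0,20] → █  [on edge]
    (0,6)@(1, 13): e=[0,260,-220] → ·  [on edge]
  covered (6 px):
    · · · · · · █ ·
    · · · · · · █ ·
    · · · · · · █ ·
    · · · · · · █ ·
    · · · · · · █ ·
    · · · · · · █ ·
    · · · · · · · ·
    · · · · · · · ·
    · · · · · · · ·
    · · · · · · · ·
    · · · · · · · ·
T3:
  2·area = 132
  edge (4, 18)→(6, 6): d=(2,-12) inclusive
  edge (6, 6)→(15, 18): d=(9,12) inclusive
  edge (15, 18)→(4, 18): d=(-11,0) inclusive
    (3,4)@(7, 9): e=[18,15,99] → █
    (4,4)@(9, 9): e=[42,-9,99] → ·
    (3,5)@(7, 11): e=[22,33,77] → █
    (4,5)@(9, 11): e=[46,9,77] → █
    (5,5)@(11, 11): e=[70,-15,77] → ·
    (2,6)@(5, 13): e=[2,75,55] → █
    (5,6)@(11, 13): e=[74,3,55] → █
    (6,6)@(13, 13): e=[98,-21,55] → ·
    (2,7)@(5, 15): e=[6,93,33] → █
    (6,7)@(13, 15): e=[102,-3,33] → ·
    (2,8)@(5, 17): e=[10,111,11] → █
    (6,8)@(13, 17): e=[106,15,11] → █
  covered (16 px):
    · · · · · · · ·
    · · · · · · · ·
    · · · · · · · ·
    · · · · · · · ·
    · · · █ · · · ·
    · · · █ █ · · ·
    · · █ █ █ █ · ·
    · · █ █ █ █ · ·
    · · █ █ █ █ █ ·
    · · · · · · · ·
    · · · · · · · ·

Final: "outside"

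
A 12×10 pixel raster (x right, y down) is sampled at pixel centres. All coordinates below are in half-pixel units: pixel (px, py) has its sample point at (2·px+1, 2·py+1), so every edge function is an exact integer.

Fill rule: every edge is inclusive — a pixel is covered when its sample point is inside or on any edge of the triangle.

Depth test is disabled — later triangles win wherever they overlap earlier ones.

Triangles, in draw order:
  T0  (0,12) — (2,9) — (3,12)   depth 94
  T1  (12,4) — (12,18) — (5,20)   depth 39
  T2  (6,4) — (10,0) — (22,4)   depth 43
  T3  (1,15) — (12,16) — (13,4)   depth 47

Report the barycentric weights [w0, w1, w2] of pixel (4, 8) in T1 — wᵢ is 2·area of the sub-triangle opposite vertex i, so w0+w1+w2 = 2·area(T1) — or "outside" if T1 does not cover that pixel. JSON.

T0:
  2·area = 9
  edge (0, 12)→(2, 9): d=(2,-3) inclusive
  edge (2, 9)→(3, 12): d=(1,3) inclusive
  edge (3, 12)→(0, 12): d=(-3,0) inclusive
    (0,5)@(1, 11): e=[1,5,3] → X
    (1,5)@(3, 11): e=[7,-1,3] → .
    (0,6)@(1, 13): e=[5,7,-3] → .
  covered (1 px):
    . . . . . . . . . . . .
    . . . . . . . . . . . .
    . . . . . . . . . . . .
    . . . . . . . . . . . .
    . . . . . . . . . . . .
    X . . . . . . . . . . .
    . . . . . . . . . . . .
    . . . . . . . . . . . .
    . . . . . . . . . . . .
    . . . . . . . . . . . .
T1:
  2·area = 98
  edge (12, 4)→(12, 18): d=(0,14) inclusive
  edge (12, 18)→(5, 20): d=(-7,2) inclusive
  edge (5, 20)→(12, 4): d=(7,-16) inclusive
    (5,3)@(11, 7): e=[14,79,5] → X
    (6,3)@(13, 7): e=[-14,75,37] → .
    (5,4)@(11, 9): e=[14,65,19] → X
    (6,4)@(13, 9): e=[-14,61,51] → .
    (4,5)@(9, 11): e=[42,55,1] → X
    (6,5)@(13, 11): e=[-14,47,65] → .
    (4,6)@(9, 13): e=[42,41,15] → X
    (6,6)@(13, 13): e=[-14,33,79] → .
    (4,7)@(9, 15): e=[42,27,29] → X
    (6,7)@(13, 15): e=[-14,19,93] → .
    (3,8)@(7, 17): e=[70,17,11] → X
    (6,8)@(13, 17): e=[-14,5,107] → .
  covered (12 px):
    . . . . . . . . . . . .
    . . . . . . . . . . . .
    . . . . . . . . . . . .
    . . . . . X . . . . . .
    . . . . . X . . . . . .
    . . . . X X . . . . . .
    . . . . X X . . . . . .
    . . . . X X . . . . . .
    . . . X X X . . . . . .
    . . . X . . . . . . . .
T2:
  2·area = 64
  edge (6, 4)→(10, 0): d=(4,-4) inclusive
  edge (10, 0)→(22, 4): d=(12,4) inclusive
  edge (22, 4)→(6, 4): d=(-16,0) inclusive
    (4,0)@(9, 1): e=[0,16,48] → X  [on edge]
    (5,0)@(11, 1): e=[8,8,48] → X
    (6,0)@(13, 1): e=[16,0,48] → X  [on edge]
    (7,0)@(15, 1): e=[24,-8,48] → .
    (3,1)@(7, 3): e=[0,48,16] → X  [on edge]
    (7,1)@(15, 3): e=[32,16,16] → X
    (8,1)@(17, 3): e=[40,8,16] → X
    (9,1)@(19, 3): e=[48,0,16] → X  [on edge]
    (10,1)@(21, 3): e=[56,-8,16] → .
    (2,2)@(5, 5): e=[0,80,-16] → .  [on edge]
    (3,2)@(7, 5): e=[8,72,-16] → .
    (4,2)@(9, 5): e=[16,64,-16] → .
    (1,3)@(3, 7): e=[0,112,-48] → .  [on edge]
    (0,4)@(1, 9): e=[0,144,-80] → .  [on edge]
  covered (10 px):
    . . . . X X X . . . . .
    . . . X X X X X X X . .
    . . . . . . . . . . . .
    . . . . . . . . . . . .
    . . . . . . . . . . . .
    . . . . . . . . . . . .
    . . . . . . . . . . . .
    . . . . . . . . . . . .
    . . . . . . . . . . . .
    . . . . . . . . . . . .
T3:
  2·area = 133  (B↔C swapped to make it positive)
  edge (1, 15)→(13, 4): d=(12,-11) inclusive
  edge (13, 4)→(12, 16): d=(-1,12) inclusive
  edge (12, 16)→(1, 15): d=(-11,-1) inclusive
    (5,3)@(11, 7): e=[14,21,98] → X
    (6,3)@(13, 7): e=[36,-3,100] → .
    (4,4)@(9, 9): e=[16,43,74] → X
    (6,4)@(13, 9): e=[60,-5,78] → .
    (3,5)@(7, 11): e=[18,65,50] → X
    (6,5)@(13, 11): e=[84,-7,56] → .
    (2,6)@(5, 13): e=[20,87,26] → X
    (6,6)@(13, 13): e=[108,-9,34] → .
    (0,7)@(1, 15): e=[0,133,0] → X  [on edge]
    (1,7)@(3, 15): e=[22,109,2] → X
    (6,7)@(13, 15): e=[132,-11,12] → .
    (0,8)@(1, 17): e=[24,131,-22] → .
    (11,8)@(23, 17): e=[266,-133,0] → .  [on edge]
  covered (16 px):
    . . . . . . . . . . . .
    . . . . . . . . . . . .
    . . . . . . . . . . . .
    . . . . . X . . . . . .
    . . . . X X . . . . . .
    . . . X X X . . . . . .
    . . X X X X . . . . . .
    X X X X X X . . . . . .
    . . . . . . . . . . . .
    . . . . . . . . . . . .

Final: [13,43,42]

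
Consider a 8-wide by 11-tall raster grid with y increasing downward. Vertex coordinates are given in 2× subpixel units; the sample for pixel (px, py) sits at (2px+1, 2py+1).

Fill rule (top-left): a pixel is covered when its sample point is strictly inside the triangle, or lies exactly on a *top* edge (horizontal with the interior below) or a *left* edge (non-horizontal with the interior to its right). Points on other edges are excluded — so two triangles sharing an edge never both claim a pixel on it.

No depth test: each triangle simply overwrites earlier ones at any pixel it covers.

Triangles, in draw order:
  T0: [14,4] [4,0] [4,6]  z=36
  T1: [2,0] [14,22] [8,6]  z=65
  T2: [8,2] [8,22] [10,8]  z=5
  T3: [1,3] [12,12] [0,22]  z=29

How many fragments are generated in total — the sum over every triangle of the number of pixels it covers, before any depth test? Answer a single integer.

T0:
  2·area = 60  (B↔C swapped to make it positive)
  edge (14, 4)→(4, 6): d=(-10,2) right/bottom  bias=-1
  edge (4, 6)→(4, 0): d=(0,-6) top-left  bias=+0
  edge (4, 0)→(14, 4): d=(10,4) right/bottom  bias=-1
    (2,0)@(5, 1): e=[48,6,6] → █
    (3,0)@(7, 1): e=[44,18,-2] → ·
    (2,1)@(5, 3): e=[28,6,26] → █
    (3,1)@(7, 3): e=[24,18,18] → █
    (4,1)@(9, 3): e=[20,30,10] → █
    (5,1)@(11, 3): e=[16,42,2] → █
    (6,1)@(13, 3): e=[12,54,-6] → ·
    (2,2)@(5, 5): e=[8,6,46] → █
    (4,2)@(9, 5): e=[0,30,30] → ·  [on edge]
    (5,2)@(11, 5): e=[-4,42,22] → ·
    (2,3)@(5, 7): e=[-12,6,66] → ·
    (3,3)@(7, 7): e=[-16,18,58] → ·
  covered (7 px):
    · · █ · · · · ·
    · · █ █ █ █ · ·
    · · █ █ · · · ·
    · · · · · · · ·
    · · · · · · · ·
    · · · · · · · ·
    · · · · · · · ·
    · · · · · · · ·
    · · · · · · · ·
    · · · · · · · ·
    · · · · · · · ·
T1:
  2·area = 60  (B↔C swapped to make it positive)
  edge (2, 0)→(8, 6): d=(6,6) right/bottom  bias=-1
  edge (8, 6)→(14, 22): d=(6,16) right/bottom  bias=-1
  edge (14, 22)→(2, 0): d=(-12,-22) top-left  bias=+0
    (1,0)@(3, 1): e=[0,50,10] → ·  [on edge]
    (2,1)@(5, 3): e=[0,30,30] → ·  [on edge]
    (2,2)@(5, 5): e=[12,42,6] → █
    (3,2)@(7, 5): e=[0,10,50] → ·  [on edge]
    (2,3)@(5, 7): e=[24,54,-18] → ·
    (3,3)@(7, 7): e=[12,22,26] → █
    (4,3)@(9, 7): e=[0,-10,70] → ·  [on edge]
    (3,4)@(7, 9): e=[24,34,2] → █
    (4,4)@(9, 9): e=[12,2,46] → █
    (5,4)@(11, 9): e=[0,-30,90] → ·  [on edge]
    (3,5)@(7, 11): e=[36,46,-22] → ·
    (4,5)@(9, 11): e=[24,14,22] → █
    (6,5)@(13, 11): e=[0,-50,110] → ·  [on edge]
    (7,6)@(15, 13): e=[0,-70,130] → ·  [on edge]
  covered (6 px):
    · · · · · · · ·
    · · · · · · · ·
    · · █ · · · · ·
    · · · █ · · · ·
    · · · █ █ · · ·
    · · · · █ · · ·
    · · · · · · · ·
    · · · · · █ · ·
    · · · · · · · ·
    · · · · · · · ·
    · · · · · · · ·
T2:
  2·area = 40  (B↔C swapped to make it positive)
  edge (8, 2)→(10, 8): d=(2,6) right/bottom  bias=-1
  edge (10, 8)→(8, 22): d=(-2,14) right/bottom  bias=-1
  edge (8, 22)→(8, 2): d=(0,-20) top-left  bias=+0
    (5,0)@(11, 1): e=[-20,0,60] → ·  [on edge]
    (4,2)@(9, 5): e=[0,20,20] → ·  [on edge]
    (4,3)@(9, 7): e=[4,16,20] → █
    (5,3)@(11, 7): e=[-8,-12,60] → ·
    (4,4)@(9, 9): e=[8,12,20] → █
    (5,4)@(11, 9): e=[-4,-16,60] → ·
    (4,5)@(9, 11): e=[12,8,20] → █
    (5,5)@(11, 11): e=[0,-20,60] → ·  [on edge]
    (4,6)@(9, 13): e=[16,4,20] → █
    (5,6)@(11, 13): e=[4,-24,60] → ·
    (4,7)@(9, 15): e=[20,0,20] → ·  [on edge]
    (6,8)@(13, 17): e=[0,-60,100] → ·  [on edge]
  covered (4 px):
    · · · · · · · ·
    · · · · · · · ·
    · · · · · · · ·
    · · · · █ · · ·
    · · · · █ · · ·
    · · · · █ · · ·
    · · · · █ · · ·
    · · · · · · · ·
    · · · · · · · ·
    · · · · · · · ·
    · · · · · · · ·
T3:
  2·area = 218
  edge (1, 3)→(12, 12): d=(11,9) right/bottom  bias=-1
  edge (12, 12)→(0, 22): d=(-12,10) right/bottom  bias=-1
  edge (0, 22)→(1, 3): d=(1,-19) top-left  bias=+0
    (0,1)@(1, 3): e=[0,218,0] → ·  [on edge]
    (0,2)@(1, 5): e=[22,194,2] → █
    (1,2)@(3, 5): e=[4,174,40] → █
    (2,2)@(5, 5): e=[-14,154,78] → ·
    (0,3)@(1, 7): e=[44,170,4] → █
    (2,3)@(5, 7): e=[8,130,80] → █
    (3,3)@(7, 7): e=[-10,110,118] → ·
    (0,4)@(1, 9): e=[66,146,6] → █
    (3,4)@(7, 9): e=[12,86,120] → █
    (4,4)@(9, 9): e=[-6,66,158] → ·
    (0,5)@(1, 11): e=[88,122,8] → █
    (4,5)@(9, 11): e=[16,42,160] → █
  covered (29 px):
    · · · · · · · ·
    · · · · · · · ·
    █ █ · · · · · ·
    █ █ █ · · · · ·
    █ █ █ █ · · · ·
    █ █ █ █ █ · · ·
    █ █ █ █ █ · · ·
    █ █ █ █ · · · ·
    █ █ █ · · · · ·
    █ █ · · · · · ·
    █ · · · · · · ·

Result: 46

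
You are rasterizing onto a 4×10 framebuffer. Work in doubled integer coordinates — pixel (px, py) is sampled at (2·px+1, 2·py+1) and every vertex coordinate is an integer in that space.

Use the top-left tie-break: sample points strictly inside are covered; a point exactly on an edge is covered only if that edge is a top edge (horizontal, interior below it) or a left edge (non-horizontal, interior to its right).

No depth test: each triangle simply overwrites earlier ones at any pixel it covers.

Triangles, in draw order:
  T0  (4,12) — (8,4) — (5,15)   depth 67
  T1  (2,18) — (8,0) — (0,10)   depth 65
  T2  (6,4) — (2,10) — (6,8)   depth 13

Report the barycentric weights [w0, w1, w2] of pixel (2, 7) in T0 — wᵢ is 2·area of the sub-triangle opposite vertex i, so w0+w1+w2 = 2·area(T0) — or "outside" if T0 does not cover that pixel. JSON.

T0:
  2·area = 20
  edge (4, 12)→(8, 4): d=(4,-8) top-left  bias=+0
  edge (8, 4)→(5, 15): d=(-3,11) right/bottom  bias=-1
  edge (5, 15)→(4, 12): d=(-1,-3) top-left  bias=+0
    (0,1)@(1, 3): e=[-60,80,0] → ·  [on edge]
    (3,3)@(7, 7): e=[4,2,14] → #
    (1,4)@(3, 9): e=[-20,40,0] → ·  [on edge]
    (3,4)@(7, 9): e=[12,-4,12] → ·
    (2,5)@(5, 11): e=[4,12,4] → #
    (3,5)@(7, 11): e=[20,-10,10] → ·
    (2,6)@(5, 13): e=[12,6,2] → #
    (3,6)@(7, 13): e=[28,-16,8] → ·
    (2,7)@(5, 15): e=[20,0,0] → ·  [on edge]
  covered (3 px):
    · · · ·
    · · · ·
    · · · ·
    · · · #
    · · · ·
    · · # ·
    · · # ·
    · · · ·
    · · · ·
    · · · ·
T1:
  2·area = 84  (B↔C swapped to make it positive)
  edge (2, 18)→(0, 10): d=(-2,-8) top-left  bias=+0
  edge (0, 10)→(8, 0): d=(8,-10) top-left  bias=+0
  edge (8, 0)→(2, 18): d=(-6,18) right/bottom  bias=-1
    (3,1)@(7, 3): e=[70,14,0] → ·  [on edge]
    (2,2)@(5, 5): e=[50,10,24] → #
    (3,2)@(7, 5): e=[66,30,-12] → ·
    (1,3)@(3, 7): e=[30,6,48] → #
    (3,3)@(7, 7): e=[62,46,-24] → ·
    (0,4)@(1, 9): e=[10,2,72] → #
    (2,4)@(5, 9): e=[42,42,0] → ·  [on edge]
    (0,5)@(1, 11): e=[6,18,60] → #
    (2,5)@(5, 11): e=[38,58,-12] → ·
    (0,6)@(1, 13): e=[2,34,48] → #
    (2,6)@(5, 13): e=[34,74,-24] → ·
    (0,7)@(1, 15): e=[-2,50,36] → ·
    (1,7)@(3, 15): e=[14,70,0] → ·  [on edge]
  covered (9 px):
    · · · ·
    · · · ·
    · · # ·
    · # # ·
    # # · ·
    # # · ·
    # # · ·
    · · · ·
    · · · ·
    · · · ·
T2:
  2·area = 16  (B↔C swapped to make it positive)
  edge (6, 4)→(6, 8): d=(0,4) right/bottom  bias=-1
  edge (6, 8)→(2, 10): d=(-4,2) right/bottom  bias=-1
  edge (2, 10)→(6, 4): d=(4,-6) top-left  bias=+0
    (2,3)@(5, 7): e=[4,6,6] → #
    (3,3)@(7, 7): e=[-4,2,18] → ·
    (1,4)@(3, 9): e=[12,2,2] → #
    (2,4)@(5, 9): e=[4,-2,14] → ·
    (1,5)@(3, 11): e=[12,-6,10] → ·
  covered (2 px):
    · · · ·
    · · · ·
    · · · ·
    · · # ·
    · # · ·
    · · · ·
    · · · ·
    · · · ·
    · · · ·
    · · · ·

Answer: "outside"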